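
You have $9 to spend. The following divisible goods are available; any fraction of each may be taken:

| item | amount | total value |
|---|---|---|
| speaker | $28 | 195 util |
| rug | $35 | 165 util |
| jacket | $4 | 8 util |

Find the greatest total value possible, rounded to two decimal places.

Take in order of value per unit:
- speaker (195/28 per unit): 9 of 28 → value 9×195/28 = 62.6786, running total 62.68
Total 62.68.

62.68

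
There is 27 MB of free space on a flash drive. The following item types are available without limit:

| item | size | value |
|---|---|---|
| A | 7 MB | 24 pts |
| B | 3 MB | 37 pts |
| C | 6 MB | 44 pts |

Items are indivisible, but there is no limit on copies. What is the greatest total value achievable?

Best value-per-unit is B at 37/3, and filling with it alone uses size 9×3=27. No mix of the others beats 9×37 = 333.

333 pts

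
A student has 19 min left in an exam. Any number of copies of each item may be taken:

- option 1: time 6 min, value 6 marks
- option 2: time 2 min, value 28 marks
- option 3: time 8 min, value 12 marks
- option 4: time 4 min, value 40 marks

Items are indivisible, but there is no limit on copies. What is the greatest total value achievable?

252 marks

Best value-per-unit is option 2 at 28/2, and filling with it alone uses time 9×2=18. No mix of the others beats 9×28 = 252.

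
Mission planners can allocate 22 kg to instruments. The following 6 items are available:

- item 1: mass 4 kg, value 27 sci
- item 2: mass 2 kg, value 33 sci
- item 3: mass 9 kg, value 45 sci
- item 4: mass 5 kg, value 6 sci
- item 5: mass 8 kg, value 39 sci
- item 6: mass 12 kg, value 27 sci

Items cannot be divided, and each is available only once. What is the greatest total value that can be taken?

Check high-value combinations within 22 kg:
- item 2+item 3+item 5: mass 2+9+8=19, value 33+45+39=117
- item 1+item 2+item 3+item 4: mass 4+2+9+5=20, value 27+33+45+6=111
- item 1+item 3+item 5: mass 4+9+8=21, value 27+45+39=111
Best: 117 sci.

117 sci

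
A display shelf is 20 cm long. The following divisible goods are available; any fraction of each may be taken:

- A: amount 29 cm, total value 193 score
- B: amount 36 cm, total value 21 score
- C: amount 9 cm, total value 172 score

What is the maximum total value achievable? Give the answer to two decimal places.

Take in order of value per unit:
- C (172/9 per unit): all 9 → value 172, running total 172.00
- A (193/29 per unit): 11 of 29 → value 11×193/29 = 73.2069, running total 245.21
Total 245.21.

245.21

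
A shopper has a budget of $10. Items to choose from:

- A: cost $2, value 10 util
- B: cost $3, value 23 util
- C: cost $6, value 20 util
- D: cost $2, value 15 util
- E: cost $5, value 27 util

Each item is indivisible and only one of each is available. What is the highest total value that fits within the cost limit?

65 util

Check high-value combinations within $10:
- B+D+E: cost 3+2+5=10, value 23+15+27=65
- A+B+E: cost 2+3+5=10, value 10+23+27=60
- A+D+E: cost 2+2+5=9, value 10+15+27=52
Best: 65 util.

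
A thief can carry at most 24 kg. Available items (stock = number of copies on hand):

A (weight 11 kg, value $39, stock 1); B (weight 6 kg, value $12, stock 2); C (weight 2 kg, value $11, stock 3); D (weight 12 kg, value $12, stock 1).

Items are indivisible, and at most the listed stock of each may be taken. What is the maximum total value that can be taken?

$84

Top feasible selections:
- 1×A + 1×B + 3×C: weight 23, value 84
- 1×A + 1×B + 2×C: weight 21, value 73
- 1×A + 3×C: weight 17, value 72
- 1×A + 2×B: weight 23, value 63
Best: $84.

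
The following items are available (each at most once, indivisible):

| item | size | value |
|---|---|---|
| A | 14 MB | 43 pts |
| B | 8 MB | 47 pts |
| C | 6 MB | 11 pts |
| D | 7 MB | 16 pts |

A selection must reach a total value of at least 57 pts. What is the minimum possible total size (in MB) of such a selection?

Subsets with value ≥ 57, sorted by total size:
- B+C: size 14, value 58
- B+D: size 15, value 63
Minimum size: 14 MB.

14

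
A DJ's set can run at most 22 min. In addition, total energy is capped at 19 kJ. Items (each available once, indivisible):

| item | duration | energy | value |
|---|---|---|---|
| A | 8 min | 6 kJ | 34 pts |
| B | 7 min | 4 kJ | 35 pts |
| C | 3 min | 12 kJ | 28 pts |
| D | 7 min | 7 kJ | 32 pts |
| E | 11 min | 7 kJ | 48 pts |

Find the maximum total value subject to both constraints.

Feasible sets respecting both limits:
- A+B+D: duration 22, energy 17, value 101
- B+E: duration 18, energy 11, value 83
- A+E: duration 19, energy 13, value 82
- D+E: duration 18, energy 14, value 80
Best: 101 pts.

101 pts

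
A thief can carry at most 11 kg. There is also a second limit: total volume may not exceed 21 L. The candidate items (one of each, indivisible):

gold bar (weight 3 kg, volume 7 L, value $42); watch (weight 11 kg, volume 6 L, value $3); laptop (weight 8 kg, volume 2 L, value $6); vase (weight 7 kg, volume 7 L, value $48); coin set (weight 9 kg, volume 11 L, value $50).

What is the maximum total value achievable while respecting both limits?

Feasible sets respecting both limits:
- gold bar+vase: weight 10, volume 14, value 90
- coin set: weight 9, volume 11, value 50
- gold bar+laptop: weight 11, volume 9, value 48
- vase: weight 7, volume 7, value 48
Best: $90.

$90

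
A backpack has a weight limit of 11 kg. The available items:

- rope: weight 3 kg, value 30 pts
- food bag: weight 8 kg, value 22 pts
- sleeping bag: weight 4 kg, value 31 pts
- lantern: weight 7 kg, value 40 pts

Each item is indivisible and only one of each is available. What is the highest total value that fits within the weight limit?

Check high-value combinations within 11 kg:
- sleeping bag+lantern: weight 4+7=11, value 31+40=71
- rope+lantern: weight 3+7=10, value 30+40=70
- rope+sleeping bag: weight 3+4=7, value 30+31=61
- rope+food bag: weight 3+8=11, value 30+22=52
- lantern: weight 7, value 40
Best: 71 pts.

71 pts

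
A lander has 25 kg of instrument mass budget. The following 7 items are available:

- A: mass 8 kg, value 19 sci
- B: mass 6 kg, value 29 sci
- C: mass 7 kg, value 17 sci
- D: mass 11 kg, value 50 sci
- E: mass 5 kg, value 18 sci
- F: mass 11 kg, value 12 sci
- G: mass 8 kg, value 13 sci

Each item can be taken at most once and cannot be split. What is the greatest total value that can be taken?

98 sci

Check high-value combinations within 25 kg:
- A+B+D: mass 8+6+11=25, value 19+29+50=98
- B+D+E: mass 6+11+5=22, value 29+50+18=97
- B+C+D: mass 6+7+11=24, value 29+17+50=96
Best: 98 sci.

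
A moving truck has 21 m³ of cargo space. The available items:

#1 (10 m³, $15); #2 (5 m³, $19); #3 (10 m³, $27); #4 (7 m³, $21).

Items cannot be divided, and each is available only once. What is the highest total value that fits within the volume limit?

Check high-value combinations within 21 m³:
- #3+#4: volume 10+7=17, value 27+21=48
- #2+#3: volume 5+10=15, value 19+27=46
- #1+#3: volume 10+10=20, value 15+27=42
- #2+#4: volume 5+7=12, value 19+21=40
- #1+#4: volume 10+7=17, value 15+21=36
Best: $48.

$48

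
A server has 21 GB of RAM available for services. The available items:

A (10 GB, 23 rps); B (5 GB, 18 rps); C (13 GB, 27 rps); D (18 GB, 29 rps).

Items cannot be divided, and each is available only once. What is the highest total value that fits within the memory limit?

Check high-value combinations within 21 GB:
- B+C: memory 5+13=18, value 18+27=45
- A+B: memory 10+5=15, value 23+18=41
- D: memory 18, value 29
- C: memory 13, value 27
- A: memory 10, value 23
Best: 45 rps.

45 rps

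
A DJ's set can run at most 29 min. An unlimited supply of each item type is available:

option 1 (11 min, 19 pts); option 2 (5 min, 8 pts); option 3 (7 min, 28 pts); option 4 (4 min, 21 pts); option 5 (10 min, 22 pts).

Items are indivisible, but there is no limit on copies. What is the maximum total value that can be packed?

147 pts

Best value-per-unit is option 4 at 21/4, and filling with it alone uses duration 7×4=28. No mix of the others beats 7×21 = 147.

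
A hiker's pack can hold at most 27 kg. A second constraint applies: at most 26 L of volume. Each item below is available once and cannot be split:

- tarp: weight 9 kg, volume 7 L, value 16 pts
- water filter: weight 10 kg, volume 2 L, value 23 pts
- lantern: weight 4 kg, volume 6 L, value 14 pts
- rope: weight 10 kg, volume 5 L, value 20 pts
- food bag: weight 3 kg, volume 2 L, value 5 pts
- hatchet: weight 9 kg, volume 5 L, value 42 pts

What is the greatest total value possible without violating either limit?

Feasible sets respecting both limits:
- water filter+lantern+food bag+hatchet: weight 26, volume 15, value 84
- lantern+rope+food bag+hatchet: weight 26, volume 18, value 81
- water filter+lantern+hatchet: weight 23, volume 13, value 79
Best: 84 pts.

84 pts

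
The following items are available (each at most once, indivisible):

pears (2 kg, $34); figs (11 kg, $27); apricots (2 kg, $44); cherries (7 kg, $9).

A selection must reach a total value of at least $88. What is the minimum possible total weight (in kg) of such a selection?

Subsets with value ≥ 88, sorted by total weight:
- pears+figs+apricots: weight 15, value 105
- pears+figs+apricots+cherries: weight 22, value 114
Minimum weight: 15 kg.

15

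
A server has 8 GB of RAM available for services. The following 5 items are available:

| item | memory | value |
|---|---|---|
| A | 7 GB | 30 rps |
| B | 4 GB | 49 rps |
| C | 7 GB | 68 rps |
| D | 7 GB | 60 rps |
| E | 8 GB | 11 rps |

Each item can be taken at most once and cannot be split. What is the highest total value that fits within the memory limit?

68 rps

Check high-value combinations within 8 GB:
- C: memory 7, value 68
- D: memory 7, value 60
- B: memory 4, value 49
- A: memory 7, value 30
Best: 68 rps.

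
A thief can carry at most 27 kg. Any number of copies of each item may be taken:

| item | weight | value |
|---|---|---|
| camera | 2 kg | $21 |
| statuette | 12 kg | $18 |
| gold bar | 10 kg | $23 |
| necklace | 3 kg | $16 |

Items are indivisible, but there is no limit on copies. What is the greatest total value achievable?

$273

Best value-per-unit is camera at 21/2, and filling with it alone uses weight 13×2=26. No mix of the others beats 13×21 = 273.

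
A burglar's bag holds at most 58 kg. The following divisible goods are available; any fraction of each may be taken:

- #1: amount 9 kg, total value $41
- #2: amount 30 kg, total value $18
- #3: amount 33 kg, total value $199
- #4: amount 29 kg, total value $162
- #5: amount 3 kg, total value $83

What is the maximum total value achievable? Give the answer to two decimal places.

Take in order of value per unit:
- #5 (83/3 per unit): all 3 → value 83, running total 83.00
- #3 (199/33 per unit): all 33 → value 199, running total 282.00
- #4 (162/29 per unit): 22 of 29 → value 22×162/29 = 122.8966, running total 404.90
Total 404.90.

404.90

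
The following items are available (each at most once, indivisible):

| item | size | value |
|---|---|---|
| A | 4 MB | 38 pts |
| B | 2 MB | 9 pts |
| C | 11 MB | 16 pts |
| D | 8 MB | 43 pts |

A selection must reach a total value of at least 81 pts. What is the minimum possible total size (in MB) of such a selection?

12

Subsets with value ≥ 81, sorted by total size:
- A+D: size 12, value 81
- A+B+D: size 14, value 90
- A+C+D: size 23, value 97
Minimum size: 12 MB.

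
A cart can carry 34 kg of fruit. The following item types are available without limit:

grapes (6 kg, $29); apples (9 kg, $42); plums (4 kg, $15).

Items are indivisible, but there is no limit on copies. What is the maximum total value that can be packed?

$160

Best value-per-unit is grapes at 29/6; filling with it alone gives 5×29 = 145.
Optimal mix: 5×grapes + 1×plums → weight 34, value 160.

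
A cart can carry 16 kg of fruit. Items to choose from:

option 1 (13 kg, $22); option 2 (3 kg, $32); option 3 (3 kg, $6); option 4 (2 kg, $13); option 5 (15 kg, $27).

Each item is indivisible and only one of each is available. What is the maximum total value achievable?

$54

Check high-value combinations within 16 kg:
- option 1+option 2: weight 13+3=16, value 22+32=54
- option 2+option 3+option 4: weight 3+3+2=8, value 32+6+13=51
- option 2+option 4: weight 3+2=5, value 32+13=45
- option 2+option 3: weight 3+3=6, value 32+6=38
- option 1+option 4: weight 13+2=15, value 22+13=35
Best: $54.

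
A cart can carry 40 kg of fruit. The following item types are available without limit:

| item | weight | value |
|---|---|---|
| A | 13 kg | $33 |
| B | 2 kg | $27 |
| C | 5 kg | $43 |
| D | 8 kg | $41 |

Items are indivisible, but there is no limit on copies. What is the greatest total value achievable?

Best value-per-unit is B at 27/2, and filling with it alone uses weight 20×2=40. No mix of the others beats 20×27 = 540.

$540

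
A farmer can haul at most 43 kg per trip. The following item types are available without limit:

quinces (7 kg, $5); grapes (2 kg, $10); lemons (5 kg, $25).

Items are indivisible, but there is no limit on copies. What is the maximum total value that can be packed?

$215

Best value-per-unit is grapes at 10/2; filling with it alone gives 21×10 = 210.
Optimal mix: 19×grapes + 1×lemons → weight 43, value 215.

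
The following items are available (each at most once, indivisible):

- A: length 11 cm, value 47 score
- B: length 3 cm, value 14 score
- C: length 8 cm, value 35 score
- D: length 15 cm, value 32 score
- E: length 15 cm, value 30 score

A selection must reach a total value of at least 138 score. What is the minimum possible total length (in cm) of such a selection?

Subsets with value ≥ 138, sorted by total length:
- A+C+D+E: length 49, value 144
- A+B+C+D+E: length 52, value 158
Minimum length: 49 cm.

49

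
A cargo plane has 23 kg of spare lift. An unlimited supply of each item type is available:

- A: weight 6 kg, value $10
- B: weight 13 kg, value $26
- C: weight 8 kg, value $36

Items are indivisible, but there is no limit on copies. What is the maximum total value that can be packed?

$82

Best value-per-unit is C at 36/8; filling with it alone gives 2×36 = 72.
Optimal mix: 1×A + 2×C → weight 22, value 82.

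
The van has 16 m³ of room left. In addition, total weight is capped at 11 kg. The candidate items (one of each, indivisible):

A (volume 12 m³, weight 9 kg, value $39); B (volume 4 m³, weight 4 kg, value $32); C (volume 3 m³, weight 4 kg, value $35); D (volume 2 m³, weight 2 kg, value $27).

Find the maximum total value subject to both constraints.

Feasible sets respecting both limits:
- B+C+D: volume 9, weight 10, value 94
- B+C: volume 7, weight 8, value 67
- A+D: volume 14, weight 11, value 66
- C+D: volume 5, weight 6, value 62
Best: $94.

$94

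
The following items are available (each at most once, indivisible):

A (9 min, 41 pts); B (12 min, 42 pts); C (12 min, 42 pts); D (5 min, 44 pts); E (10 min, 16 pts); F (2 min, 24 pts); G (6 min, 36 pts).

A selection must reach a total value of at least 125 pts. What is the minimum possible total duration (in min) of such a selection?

Subsets with value ≥ 125, sorted by total duration:
- A+D+F+G: duration 22, value 145
- B+D+F+G: duration 25, value 146
- C+D+F+G: duration 25, value 146
Minimum duration: 22 min.

22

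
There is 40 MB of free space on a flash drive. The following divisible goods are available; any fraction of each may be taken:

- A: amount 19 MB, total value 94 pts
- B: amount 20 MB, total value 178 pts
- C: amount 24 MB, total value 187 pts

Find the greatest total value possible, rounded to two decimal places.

Take in order of value per unit:
- B (178/20 per unit): all 20 → value 178, running total 178.00
- C (187/24 per unit): 20 of 24 → value 20×187/24 = 155.8333, running total 333.83
Total 333.83.

333.83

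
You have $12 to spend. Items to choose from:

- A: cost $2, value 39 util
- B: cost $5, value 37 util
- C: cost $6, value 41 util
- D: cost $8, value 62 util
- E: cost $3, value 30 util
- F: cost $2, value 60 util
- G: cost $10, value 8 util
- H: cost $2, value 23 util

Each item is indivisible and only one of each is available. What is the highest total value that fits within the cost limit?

166 util

This is a 0/1 knapsack; check combinations near the capacity.
- A+B+E+F: cost 2+5+3+2=12, value 39+37+30+60=166
- A+C+F+H: cost 2+6+2+2=12, value 39+41+60+23=163
- A+D+F: cost 2+8+2=12, value 39+62+60=161
- A+B+F+H: cost 2+5+2+2=11, value 39+37+60+23=159
- A+E+F+H: cost 2+3+2+2=9, value 39+30+60+23=152
Best: 166 util.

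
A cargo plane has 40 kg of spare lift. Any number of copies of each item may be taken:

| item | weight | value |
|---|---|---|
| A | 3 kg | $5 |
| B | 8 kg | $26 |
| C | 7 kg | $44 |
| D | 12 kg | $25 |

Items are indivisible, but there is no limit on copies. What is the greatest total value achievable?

Best value-per-unit is C at 44/7; filling with it alone gives 5×44 = 220.
Optimal mix: 1×A + 5×C → weight 38, value 225.

$225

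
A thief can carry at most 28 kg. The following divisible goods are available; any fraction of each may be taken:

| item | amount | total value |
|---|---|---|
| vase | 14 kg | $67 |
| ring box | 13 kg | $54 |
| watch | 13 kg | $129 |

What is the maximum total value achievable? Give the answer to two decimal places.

Take in order of value per unit:
- watch (129/13 per unit): all 13 → value 129, running total 129.00
- vase (67/14 per unit): all 14 → value 67, running total 196.00
- ring box (54/13 per unit): 1 of 13 → value 1×54/13 = 4.1538, running total 200.15
Total 200.15.

200.15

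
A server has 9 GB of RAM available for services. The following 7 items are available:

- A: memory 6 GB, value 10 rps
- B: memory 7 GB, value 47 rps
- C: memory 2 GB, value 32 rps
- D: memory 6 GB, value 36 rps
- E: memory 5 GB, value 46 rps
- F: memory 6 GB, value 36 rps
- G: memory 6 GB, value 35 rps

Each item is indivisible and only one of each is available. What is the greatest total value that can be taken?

This is a 0/1 knapsack; check combinations near the capacity.
- B+C: memory 7+2=9, value 47+32=79
- C+E: memory 2+5=7, value 32+46=78
- C+D: memory 2+6=8, value 32+36=68
- C+F: memory 2+6=8, value 32+36=68
- C+G: memory 2+6=8, value 32+35=67
Best: 79 rps.

79 rps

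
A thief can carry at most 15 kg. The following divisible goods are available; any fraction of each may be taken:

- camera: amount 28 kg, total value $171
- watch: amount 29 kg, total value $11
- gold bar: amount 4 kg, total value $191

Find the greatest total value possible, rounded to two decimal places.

258.18

Take in order of value per unit:
- gold bar (191/4 per unit): all 4 → value 191, running total 191.00
- camera (171/28 per unit): 11 of 28 → value 11×171/28 = 67.1786, running total 258.18
Total 258.18.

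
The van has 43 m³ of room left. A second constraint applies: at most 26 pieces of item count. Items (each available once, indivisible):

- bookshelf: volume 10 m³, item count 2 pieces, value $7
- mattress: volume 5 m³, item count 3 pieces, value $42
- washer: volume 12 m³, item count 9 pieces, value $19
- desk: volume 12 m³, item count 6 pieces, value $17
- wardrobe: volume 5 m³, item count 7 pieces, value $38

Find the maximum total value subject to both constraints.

Feasible sets respecting both limits:
- mattress+washer+desk+wardrobe: volume 34, item count 25, value 116
- bookshelf+mattress+washer+wardrobe: volume 32, item count 21, value 106
- bookshelf+mattress+desk+wardrobe: volume 32, item count 18, value 104
Best: $116.

$116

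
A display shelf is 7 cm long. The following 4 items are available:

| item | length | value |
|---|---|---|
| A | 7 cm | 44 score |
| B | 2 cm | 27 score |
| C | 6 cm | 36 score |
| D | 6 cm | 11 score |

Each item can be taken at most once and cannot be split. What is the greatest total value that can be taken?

Check high-value combinations within 7 cm:
- A: length 7, value 44
- C: length 6, value 36
- B: length 2, value 27
- D: length 6, value 11
Best: 44 score.

44 score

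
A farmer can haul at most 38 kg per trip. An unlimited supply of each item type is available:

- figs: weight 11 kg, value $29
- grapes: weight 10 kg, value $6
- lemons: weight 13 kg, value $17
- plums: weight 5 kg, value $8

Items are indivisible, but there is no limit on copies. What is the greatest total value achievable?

$95

Best value-per-unit is figs at 29/11; filling with it alone gives 3×29 = 87.
Optimal mix: 3×figs + 1×plums → weight 38, value 95.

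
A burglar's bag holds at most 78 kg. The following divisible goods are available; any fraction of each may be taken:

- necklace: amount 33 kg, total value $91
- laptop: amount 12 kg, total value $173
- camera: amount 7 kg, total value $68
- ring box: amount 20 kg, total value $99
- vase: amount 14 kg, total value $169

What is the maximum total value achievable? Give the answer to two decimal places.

577.94

Take in order of value per unit:
- laptop (173/12 per unit): all 12 → value 173, running total 173.00
- vase (169/14 per unit): all 14 → value 169, running total 342.00
- camera (68/7 per unit): all 7 → value 68, running total 410.00
- ring box (99/20 per unit): all 20 → value 99, running total 509.00
- necklace (91/33 per unit): 25 of 33 → value 25×91/33 = 68.9394, running total 577.94
Total 577.94.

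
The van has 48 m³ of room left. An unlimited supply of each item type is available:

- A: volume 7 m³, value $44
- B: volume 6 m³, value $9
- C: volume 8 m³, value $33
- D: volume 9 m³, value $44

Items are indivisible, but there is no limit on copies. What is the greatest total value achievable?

$273

Best value-per-unit is A at 44/7; filling with it alone gives 6×44 = 264.
Optimal mix: 6×A + 1×B → volume 48, value 273.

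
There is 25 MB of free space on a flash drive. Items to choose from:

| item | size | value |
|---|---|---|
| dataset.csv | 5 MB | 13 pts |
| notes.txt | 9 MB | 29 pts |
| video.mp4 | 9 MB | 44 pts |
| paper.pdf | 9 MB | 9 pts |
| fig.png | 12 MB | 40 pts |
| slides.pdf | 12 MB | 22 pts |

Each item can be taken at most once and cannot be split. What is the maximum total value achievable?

Check high-value combinations within 25 MB:
- dataset.csv+notes.txt+video.mp4: size 5+9+9=23, value 13+29+44=86
- video.mp4+fig.png: size 9+12=21, value 44+40=84
- notes.txt+video.mp4: size 9+9=18, value 29+44=73
- notes.txt+fig.png: size 9+12=21, value 29+40=69
- video.mp4+slides.pdf: size 9+12=21, value 44+22=66
Best: 86 pts.

86 pts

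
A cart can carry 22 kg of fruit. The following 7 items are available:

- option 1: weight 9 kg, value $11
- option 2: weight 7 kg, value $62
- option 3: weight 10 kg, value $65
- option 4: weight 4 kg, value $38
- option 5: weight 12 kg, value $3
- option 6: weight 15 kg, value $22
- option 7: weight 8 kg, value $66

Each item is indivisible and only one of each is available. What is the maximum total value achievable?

This is a 0/1 knapsack; check combinations near the capacity.
- option 3+option 4+option 7: weight 10+4+8=22, value 65+38+66=169
- option 2+option 4+option 7: weight 7+4+8=19, value 62+38+66=166
- option 2+option 3+option 4: weight 7+10+4=21, value 62+65+38=165
- option 3+option 7: weight 10+8=18, value 65+66=131
- option 2+option 7: weight 7+8=15, value 62+66=128
Best: $169.

$169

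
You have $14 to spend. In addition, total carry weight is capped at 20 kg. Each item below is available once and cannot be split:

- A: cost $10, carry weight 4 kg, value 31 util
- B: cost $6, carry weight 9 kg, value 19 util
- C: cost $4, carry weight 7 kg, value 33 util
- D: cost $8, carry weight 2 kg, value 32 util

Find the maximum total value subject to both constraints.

65 util

Feasible sets respecting both limits:
- C+D: cost 12, carry weight 9, value 65
- A+C: cost 14, carry weight 11, value 64
- B+C: cost 10, carry weight 16, value 52
- B+D: cost 14, carry weight 11, value 51
Best: 65 util.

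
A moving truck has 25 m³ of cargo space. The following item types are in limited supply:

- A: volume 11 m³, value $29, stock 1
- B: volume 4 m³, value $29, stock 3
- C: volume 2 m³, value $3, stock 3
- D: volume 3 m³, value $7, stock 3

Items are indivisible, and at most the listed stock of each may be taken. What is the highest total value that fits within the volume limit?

Best selections within volume 25 and stock limits:
- 1×A + 3×B + 1×C: volume 25, value 119
- 1×A + 3×B: volume 23, value 116
- 3×B + 2×C + 3×D: volume 25, value 114
- 3×B + 1×C + 3×D: volume 23, value 111
Best: $119.

$119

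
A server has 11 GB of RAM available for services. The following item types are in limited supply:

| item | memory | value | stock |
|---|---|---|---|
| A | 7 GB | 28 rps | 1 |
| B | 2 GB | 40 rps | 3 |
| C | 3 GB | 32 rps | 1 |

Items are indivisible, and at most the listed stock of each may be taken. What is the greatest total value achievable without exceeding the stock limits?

152 rps

Best selections within memory 11 and stock limits:
- 3×B + 1×C: memory 9, value 152
- 3×B: memory 6, value 120
- 2×B + 1×C: memory 7, value 112
Best: 152 rps.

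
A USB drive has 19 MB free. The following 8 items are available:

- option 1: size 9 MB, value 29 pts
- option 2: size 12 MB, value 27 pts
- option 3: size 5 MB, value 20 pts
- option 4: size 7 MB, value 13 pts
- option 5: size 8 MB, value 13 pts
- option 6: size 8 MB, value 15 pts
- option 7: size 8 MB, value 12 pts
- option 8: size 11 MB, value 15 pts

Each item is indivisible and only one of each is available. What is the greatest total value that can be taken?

49 pts

Check high-value combinations within 19 MB:
- option 1+option 3: size 9+5=14, value 29+20=49
- option 2+option 3: size 12+5=17, value 27+20=47
- option 1+option 6: size 9+8=17, value 29+15=44
Best: 49 pts.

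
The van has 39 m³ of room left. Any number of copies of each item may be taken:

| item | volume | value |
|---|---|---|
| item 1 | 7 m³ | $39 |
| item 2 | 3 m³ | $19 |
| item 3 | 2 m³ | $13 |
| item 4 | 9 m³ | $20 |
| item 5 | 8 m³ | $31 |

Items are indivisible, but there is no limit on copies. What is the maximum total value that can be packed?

$253

Best value-per-unit is item 3 at 13/2; filling with it alone gives 19×13 = 247.
Optimal mix: 1×item 2 + 18×item 3 → volume 39, value 253.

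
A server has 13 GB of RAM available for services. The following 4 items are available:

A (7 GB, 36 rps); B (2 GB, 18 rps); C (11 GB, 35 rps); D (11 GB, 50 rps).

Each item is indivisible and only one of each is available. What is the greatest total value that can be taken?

Check high-value combinations within 13 GB:
- B+D: memory 2+11=13, value 18+50=68
- A+B: memory 7+2=9, value 36+18=54
- B+C: memory 2+11=13, value 18+35=53
Best: 68 rps.

68 rps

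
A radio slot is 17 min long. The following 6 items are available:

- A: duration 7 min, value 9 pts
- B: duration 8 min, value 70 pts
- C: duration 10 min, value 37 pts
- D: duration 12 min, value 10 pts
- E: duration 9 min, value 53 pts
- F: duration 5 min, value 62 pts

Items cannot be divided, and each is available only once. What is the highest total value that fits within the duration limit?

This is a 0/1 knapsack; check combinations near the capacity.
- B+F: duration 8+5=13, value 70+62=132
- B+E: duration 8+9=17, value 70+53=123
- E+F: duration 9+5=14, value 53+62=115
- C+F: duration 10+5=15, value 37+62=99
Best: 132 pts.

132 pts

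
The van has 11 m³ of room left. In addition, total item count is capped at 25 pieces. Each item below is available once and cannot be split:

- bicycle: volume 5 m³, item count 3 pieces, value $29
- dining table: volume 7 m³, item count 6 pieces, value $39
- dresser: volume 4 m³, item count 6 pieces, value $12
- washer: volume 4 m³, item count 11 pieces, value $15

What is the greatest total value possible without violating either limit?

$54

Feasible sets respecting both limits:
- dining table+washer: volume 11, item count 17, value 54
- dining table+dresser: volume 11, item count 12, value 51
- bicycle+washer: volume 9, item count 14, value 44
- bicycle+dresser: volume 9, item count 9, value 41
Best: $54.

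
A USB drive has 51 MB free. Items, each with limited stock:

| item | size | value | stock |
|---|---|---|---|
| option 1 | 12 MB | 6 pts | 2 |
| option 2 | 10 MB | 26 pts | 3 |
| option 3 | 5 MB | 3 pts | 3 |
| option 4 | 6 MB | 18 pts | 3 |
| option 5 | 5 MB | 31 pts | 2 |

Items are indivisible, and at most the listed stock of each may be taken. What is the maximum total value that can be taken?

Top feasible selections:
- 2×option 2 + 3×option 4 + 2×option 5: size 48, value 168
- 3×option 2 + 1×option 3 + 1×option 4 + 2×option 5: size 51, value 161
- 3×option 2 + 1×option 4 + 2×option 5: size 46, value 158
- 2×option 2 + 1×option 3 + 2×option 4 + 2×option 5: size 47, value 153
Best: 168 pts.

168 pts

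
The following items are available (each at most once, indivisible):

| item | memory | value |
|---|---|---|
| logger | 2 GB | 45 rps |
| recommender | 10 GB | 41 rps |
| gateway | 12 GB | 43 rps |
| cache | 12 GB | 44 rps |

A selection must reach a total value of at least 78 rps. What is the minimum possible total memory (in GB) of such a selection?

Subsets with value ≥ 78, sorted by total memory:
- logger+recommender: memory 12, value 86
- logger+cache: memory 14, value 89
Minimum memory: 12 GB.

12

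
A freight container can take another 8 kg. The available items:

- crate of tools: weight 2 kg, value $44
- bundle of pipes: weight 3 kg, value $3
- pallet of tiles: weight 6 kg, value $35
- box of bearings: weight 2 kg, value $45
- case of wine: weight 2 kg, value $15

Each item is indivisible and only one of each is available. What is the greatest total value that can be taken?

Check high-value combinations within 8 kg:
- crate of tools+box of bearings+case of wine: weight 2+2+2=6, value 44+45+15=104
- crate of tools+bundle of pipes+box of bearings: weight 2+3+2=7, value 44+3+45=92
- crate of tools+box of bearings: weight 2+2=4, value 44+45=89
- pallet of tiles+box of bearings: weight 6+2=8, value 35+45=80
Best: $104.

$104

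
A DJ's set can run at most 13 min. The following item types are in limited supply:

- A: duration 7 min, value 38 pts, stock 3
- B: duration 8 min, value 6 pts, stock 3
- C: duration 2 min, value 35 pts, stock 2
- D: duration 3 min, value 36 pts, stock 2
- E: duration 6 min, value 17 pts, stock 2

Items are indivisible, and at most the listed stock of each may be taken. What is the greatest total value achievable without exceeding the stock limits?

Best selections within duration 13 and stock limits:
- 2×C + 2×D: duration 10, value 142
- 2×C + 1×D + 1×E: duration 13, value 123
Best: 142 pts.

142 pts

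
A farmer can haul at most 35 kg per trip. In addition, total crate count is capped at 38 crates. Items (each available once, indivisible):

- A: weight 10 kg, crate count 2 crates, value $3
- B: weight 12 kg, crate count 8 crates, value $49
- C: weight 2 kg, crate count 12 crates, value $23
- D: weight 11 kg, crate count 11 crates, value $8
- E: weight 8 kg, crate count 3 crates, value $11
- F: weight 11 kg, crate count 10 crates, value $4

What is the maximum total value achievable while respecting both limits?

Feasible sets respecting both limits:
- B+C+D+E: weight 33, crate count 34, value 91
- B+C+E+F: weight 33, crate count 33, value 87
- A+B+C+E: weight 32, crate count 25, value 86
- A+B+C+D: weight 35, crate count 33, value 83
Best: $91.

$91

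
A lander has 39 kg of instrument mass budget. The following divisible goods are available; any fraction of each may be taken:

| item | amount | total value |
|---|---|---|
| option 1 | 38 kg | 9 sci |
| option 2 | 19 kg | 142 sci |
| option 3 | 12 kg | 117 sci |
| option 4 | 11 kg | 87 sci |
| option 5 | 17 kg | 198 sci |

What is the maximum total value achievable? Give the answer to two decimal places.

Take in order of value per unit:
- option 5 (198/17 per unit): all 17 → value 198, running total 198.00
- option 3 (117/12 per unit): all 12 → value 117, running total 315.00
- option 4 (87/11 per unit): 10 of 11 → value 10×87/11 = 79.0909, running total 394.09
Total 394.09.

394.09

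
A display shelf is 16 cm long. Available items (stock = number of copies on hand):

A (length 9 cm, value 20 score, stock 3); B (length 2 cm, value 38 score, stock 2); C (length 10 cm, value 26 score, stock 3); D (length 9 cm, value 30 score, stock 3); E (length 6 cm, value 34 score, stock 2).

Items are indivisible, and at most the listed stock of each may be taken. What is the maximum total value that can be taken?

144 score

Top feasible selections:
- 2×B + 2×E: length 16, value 144
- 2×B + 1×E: length 10, value 110
- 2×B + 1×D: length 13, value 106
Best: 144 score.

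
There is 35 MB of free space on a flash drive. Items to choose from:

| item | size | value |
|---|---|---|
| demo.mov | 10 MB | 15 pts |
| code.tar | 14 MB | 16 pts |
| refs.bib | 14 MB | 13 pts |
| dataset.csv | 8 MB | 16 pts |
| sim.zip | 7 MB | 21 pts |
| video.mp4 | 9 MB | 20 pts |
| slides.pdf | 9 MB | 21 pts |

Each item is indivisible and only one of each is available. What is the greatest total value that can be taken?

Check high-value combinations within 35 MB:
- dataset.csv+sim.zip+video.mp4+slides.pdf: size 8+7+9+9=33, value 16+21+20+21=78
- demo.mov+sim.zip+video.mp4+slides.pdf: size 10+7+9+9=35, value 15+21+20+21=77
- demo.mov+dataset.csv+sim.zip+slides.pdf: size 10+8+7+9=34, value 15+16+21+21=73
- demo.mov+dataset.csv+sim.zip+video.mp4: size 10+8+7+9=34, value 15+16+21+20=72
Best: 78 pts.

78 pts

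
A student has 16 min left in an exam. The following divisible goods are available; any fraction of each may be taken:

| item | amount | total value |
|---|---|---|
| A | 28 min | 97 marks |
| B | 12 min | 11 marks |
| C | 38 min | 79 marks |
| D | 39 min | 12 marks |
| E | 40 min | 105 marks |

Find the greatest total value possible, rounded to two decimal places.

Take in order of value per unit:
- A (97/28 per unit): 16 of 28 → value 16×97/28 = 55.4286, running total 55.43
Total 55.43.

55.43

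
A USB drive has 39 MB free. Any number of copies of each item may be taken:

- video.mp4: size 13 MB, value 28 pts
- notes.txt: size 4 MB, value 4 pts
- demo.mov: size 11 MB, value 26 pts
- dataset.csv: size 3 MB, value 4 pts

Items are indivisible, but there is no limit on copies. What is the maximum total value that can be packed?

86 pts

Best value-per-unit is demo.mov at 26/11; filling with it alone gives 3×26 = 78.
Optimal mix: 3×demo.mov + 2×dataset.csv → size 39, value 86.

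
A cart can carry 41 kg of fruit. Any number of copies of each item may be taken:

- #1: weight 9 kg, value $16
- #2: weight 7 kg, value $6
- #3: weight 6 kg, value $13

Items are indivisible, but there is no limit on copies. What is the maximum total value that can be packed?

$81

Best value-per-unit is #3 at 13/6; filling with it alone gives 6×13 = 78.
Optimal mix: 1×#1 + 5×#3 → weight 39, value 81.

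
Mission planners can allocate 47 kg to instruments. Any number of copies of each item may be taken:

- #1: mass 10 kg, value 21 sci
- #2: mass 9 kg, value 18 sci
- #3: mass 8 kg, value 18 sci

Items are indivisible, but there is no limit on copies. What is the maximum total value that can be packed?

Best value-per-unit is #3 at 18/8; filling with it alone gives 5×18 = 90.
Optimal mix: 3×#1 + 1×#2 + 1×#3 → mass 47, value 99.

99 sci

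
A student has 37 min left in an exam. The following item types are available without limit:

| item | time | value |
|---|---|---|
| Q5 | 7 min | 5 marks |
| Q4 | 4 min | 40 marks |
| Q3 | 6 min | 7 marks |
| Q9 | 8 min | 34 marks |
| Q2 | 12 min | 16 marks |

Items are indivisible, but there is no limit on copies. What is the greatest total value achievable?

360 marks

Best value-per-unit is Q4 at 40/4, and filling with it alone uses time 9×4=36. No mix of the others beats 9×40 = 360.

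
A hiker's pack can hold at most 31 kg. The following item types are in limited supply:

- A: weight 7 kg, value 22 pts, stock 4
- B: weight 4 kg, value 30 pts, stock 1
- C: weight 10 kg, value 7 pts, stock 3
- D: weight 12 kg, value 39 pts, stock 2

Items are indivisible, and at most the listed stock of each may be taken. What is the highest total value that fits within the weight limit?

113 pts

Top feasible selections:
- 2×A + 1×B + 1×D: weight 30, value 113
- 1×B + 2×D: weight 28, value 108
- 1×A + 2×D: weight 31, value 100
- 3×A + 1×B: weight 25, value 96
Best: 113 pts.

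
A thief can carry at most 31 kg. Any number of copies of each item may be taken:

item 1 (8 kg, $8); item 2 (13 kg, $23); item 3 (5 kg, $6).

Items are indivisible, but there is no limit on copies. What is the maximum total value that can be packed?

Best value-per-unit is item 2 at 23/13; filling with it alone gives 2×23 = 46.
Optimal mix: 2×item 2 + 1×item 3 → weight 31, value 52.

$52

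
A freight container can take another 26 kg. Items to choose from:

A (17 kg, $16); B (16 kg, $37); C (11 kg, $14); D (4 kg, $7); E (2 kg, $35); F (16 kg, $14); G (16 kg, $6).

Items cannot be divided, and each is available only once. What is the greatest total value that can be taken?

$79

Check high-value combinations within 26 kg:
- B+D+E: weight 16+4+2=22, value 37+7+35=79
- B+E: weight 16+2=18, value 37+35=72
- A+D+E: weight 17+4+2=23, value 16+7+35=58
- C+D+E: weight 11+4+2=17, value 14+7+35=56
- D+E+F: weight 4+2+16=22, value 7+35+14=56
Best: $79.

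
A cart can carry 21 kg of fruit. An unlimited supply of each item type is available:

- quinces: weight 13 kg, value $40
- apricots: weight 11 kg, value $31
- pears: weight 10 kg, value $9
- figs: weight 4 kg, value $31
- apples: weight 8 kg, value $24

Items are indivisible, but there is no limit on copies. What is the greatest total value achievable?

Best value-per-unit is figs at 31/4, and filling with it alone uses weight 5×4=20. No mix of the others beats 5×31 = 155.

$155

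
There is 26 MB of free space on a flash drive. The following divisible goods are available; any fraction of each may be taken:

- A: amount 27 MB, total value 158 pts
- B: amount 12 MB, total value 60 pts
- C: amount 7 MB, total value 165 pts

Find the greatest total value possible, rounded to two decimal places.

276.19

Take in order of value per unit:
- C (165/7 per unit): all 7 → value 165, running total 165.00
- A (158/27 per unit): 19 of 27 → value 19×158/27 = 111.1852, running total 276.19
Total 276.19.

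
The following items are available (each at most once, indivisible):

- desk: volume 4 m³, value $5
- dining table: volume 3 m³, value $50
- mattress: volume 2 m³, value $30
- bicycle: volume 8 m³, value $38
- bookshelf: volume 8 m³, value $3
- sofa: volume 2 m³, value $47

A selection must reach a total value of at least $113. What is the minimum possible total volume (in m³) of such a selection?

Subsets with value ≥ 113, sorted by total volume:
- dining table+mattress+sofa: volume 7, value 127
- desk+dining table+mattress+sofa: volume 11, value 132
Minimum volume: 7 m³.

7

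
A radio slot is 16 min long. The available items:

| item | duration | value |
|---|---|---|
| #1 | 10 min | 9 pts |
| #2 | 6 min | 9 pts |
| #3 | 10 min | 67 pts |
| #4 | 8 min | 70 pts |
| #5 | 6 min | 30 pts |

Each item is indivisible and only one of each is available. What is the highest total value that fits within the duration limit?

100 pts

Check high-value combinations within 16 min:
- #4+#5: duration 8+6=14, value 70+30=100
- #3+#5: duration 10+6=16, value 67+30=97
- #2+#4: duration 6+8=14, value 9+70=79
- #2+#3: duration 6+10=16, value 9+67=76
Best: 100 pts.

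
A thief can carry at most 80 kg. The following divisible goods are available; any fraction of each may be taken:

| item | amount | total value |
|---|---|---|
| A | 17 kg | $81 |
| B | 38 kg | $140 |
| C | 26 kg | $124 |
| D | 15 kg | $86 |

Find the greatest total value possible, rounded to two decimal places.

372.05

Take in order of value per unit:
- D (86/15 per unit): all 15 → value 86, running total 86.00
- C (124/26 per unit): all 26 → value 124, running total 210.00
- A (81/17 per unit): all 17 → value 81, running total 291.00
- B (140/38 per unit): 22 of 38 → value 22×140/38 = 81.0526, running total 372.05
Total 372.05.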